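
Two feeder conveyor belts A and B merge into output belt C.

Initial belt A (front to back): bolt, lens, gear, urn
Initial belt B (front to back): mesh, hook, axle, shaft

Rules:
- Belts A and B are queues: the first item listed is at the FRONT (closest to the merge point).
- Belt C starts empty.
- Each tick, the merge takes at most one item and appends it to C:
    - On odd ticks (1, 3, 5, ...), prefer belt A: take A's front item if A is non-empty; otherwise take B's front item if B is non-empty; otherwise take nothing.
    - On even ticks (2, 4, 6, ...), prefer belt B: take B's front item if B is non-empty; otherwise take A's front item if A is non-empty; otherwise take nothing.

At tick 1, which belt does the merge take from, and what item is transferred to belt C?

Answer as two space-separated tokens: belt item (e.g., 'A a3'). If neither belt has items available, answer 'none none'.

Answer: A bolt

Derivation:
Tick 1: prefer A, take bolt from A; A=[lens,gear,urn] B=[mesh,hook,axle,shaft] C=[bolt]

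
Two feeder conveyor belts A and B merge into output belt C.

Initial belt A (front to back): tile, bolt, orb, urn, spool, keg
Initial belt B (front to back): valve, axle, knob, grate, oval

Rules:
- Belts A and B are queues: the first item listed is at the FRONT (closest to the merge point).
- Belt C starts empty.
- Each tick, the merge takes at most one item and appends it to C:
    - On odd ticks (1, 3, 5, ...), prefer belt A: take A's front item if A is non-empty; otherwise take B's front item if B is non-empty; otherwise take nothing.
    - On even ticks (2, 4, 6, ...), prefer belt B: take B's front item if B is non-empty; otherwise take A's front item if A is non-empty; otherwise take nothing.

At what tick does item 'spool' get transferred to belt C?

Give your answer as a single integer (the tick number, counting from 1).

Tick 1: prefer A, take tile from A; A=[bolt,orb,urn,spool,keg] B=[valve,axle,knob,grate,oval] C=[tile]
Tick 2: prefer B, take valve from B; A=[bolt,orb,urn,spool,keg] B=[axle,knob,grate,oval] C=[tile,valve]
Tick 3: prefer A, take bolt from A; A=[orb,urn,spool,keg] B=[axle,knob,grate,oval] C=[tile,valve,bolt]
Tick 4: prefer B, take axle from B; A=[orb,urn,spool,keg] B=[knob,grate,oval] C=[tile,valve,bolt,axle]
Tick 5: prefer A, take orb from A; A=[urn,spool,keg] B=[knob,grate,oval] C=[tile,valve,bolt,axle,orb]
Tick 6: prefer B, take knob from B; A=[urn,spool,keg] B=[grate,oval] C=[tile,valve,bolt,axle,orb,knob]
Tick 7: prefer A, take urn from A; A=[spool,keg] B=[grate,oval] C=[tile,valve,bolt,axle,orb,knob,urn]
Tick 8: prefer B, take grate from B; A=[spool,keg] B=[oval] C=[tile,valve,bolt,axle,orb,knob,urn,grate]
Tick 9: prefer A, take spool from A; A=[keg] B=[oval] C=[tile,valve,bolt,axle,orb,knob,urn,grate,spool]

Answer: 9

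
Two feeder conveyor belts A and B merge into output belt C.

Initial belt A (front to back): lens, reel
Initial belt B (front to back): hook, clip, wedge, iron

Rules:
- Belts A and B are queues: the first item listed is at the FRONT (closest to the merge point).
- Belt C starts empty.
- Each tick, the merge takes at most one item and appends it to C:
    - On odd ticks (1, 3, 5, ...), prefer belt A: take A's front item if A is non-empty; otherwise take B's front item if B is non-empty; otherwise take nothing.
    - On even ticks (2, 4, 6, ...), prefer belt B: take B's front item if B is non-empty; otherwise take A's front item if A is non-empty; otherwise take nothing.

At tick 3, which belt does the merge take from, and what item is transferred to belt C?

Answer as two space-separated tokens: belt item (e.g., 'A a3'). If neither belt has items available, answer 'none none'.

Answer: A reel

Derivation:
Tick 1: prefer A, take lens from A; A=[reel] B=[hook,clip,wedge,iron] C=[lens]
Tick 2: prefer B, take hook from B; A=[reel] B=[clip,wedge,iron] C=[lens,hook]
Tick 3: prefer A, take reel from A; A=[-] B=[clip,wedge,iron] C=[lens,hook,reel]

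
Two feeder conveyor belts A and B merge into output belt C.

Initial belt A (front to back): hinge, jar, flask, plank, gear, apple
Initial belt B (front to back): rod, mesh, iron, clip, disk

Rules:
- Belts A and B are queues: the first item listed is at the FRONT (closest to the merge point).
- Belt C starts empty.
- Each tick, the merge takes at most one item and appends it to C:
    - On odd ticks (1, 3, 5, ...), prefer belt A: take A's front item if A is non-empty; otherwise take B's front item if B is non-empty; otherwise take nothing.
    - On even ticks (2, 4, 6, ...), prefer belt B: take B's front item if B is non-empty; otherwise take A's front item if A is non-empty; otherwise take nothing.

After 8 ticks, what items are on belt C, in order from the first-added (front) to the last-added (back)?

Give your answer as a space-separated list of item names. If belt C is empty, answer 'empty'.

Answer: hinge rod jar mesh flask iron plank clip

Derivation:
Tick 1: prefer A, take hinge from A; A=[jar,flask,plank,gear,apple] B=[rod,mesh,iron,clip,disk] C=[hinge]
Tick 2: prefer B, take rod from B; A=[jar,flask,plank,gear,apple] B=[mesh,iron,clip,disk] C=[hinge,rod]
Tick 3: prefer A, take jar from A; A=[flask,plank,gear,apple] B=[mesh,iron,clip,disk] C=[hinge,rod,jar]
Tick 4: prefer B, take mesh from B; A=[flask,plank,gear,apple] B=[iron,clip,disk] C=[hinge,rod,jar,mesh]
Tick 5: prefer A, take flask from A; A=[plank,gear,apple] B=[iron,clip,disk] C=[hinge,rod,jar,mesh,flask]
Tick 6: prefer B, take iron from B; A=[plank,gear,apple] B=[clip,disk] C=[hinge,rod,jar,mesh,flask,iron]
Tick 7: prefer A, take plank from A; A=[gear,apple] B=[clip,disk] C=[hinge,rod,jar,mesh,flask,iron,plank]
Tick 8: prefer B, take clip from B; A=[gear,apple] B=[disk] C=[hinge,rod,jar,mesh,flask,iron,plank,clip]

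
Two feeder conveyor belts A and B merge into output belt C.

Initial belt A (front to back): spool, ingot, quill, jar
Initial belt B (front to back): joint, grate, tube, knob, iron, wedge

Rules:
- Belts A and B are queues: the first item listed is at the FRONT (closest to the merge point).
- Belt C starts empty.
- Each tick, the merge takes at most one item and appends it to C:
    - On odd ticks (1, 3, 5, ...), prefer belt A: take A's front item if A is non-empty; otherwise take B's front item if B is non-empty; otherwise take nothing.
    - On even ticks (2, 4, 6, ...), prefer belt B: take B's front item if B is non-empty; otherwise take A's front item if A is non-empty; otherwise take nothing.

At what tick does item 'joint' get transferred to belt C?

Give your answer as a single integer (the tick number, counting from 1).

Answer: 2

Derivation:
Tick 1: prefer A, take spool from A; A=[ingot,quill,jar] B=[joint,grate,tube,knob,iron,wedge] C=[spool]
Tick 2: prefer B, take joint from B; A=[ingot,quill,jar] B=[grate,tube,knob,iron,wedge] C=[spool,joint]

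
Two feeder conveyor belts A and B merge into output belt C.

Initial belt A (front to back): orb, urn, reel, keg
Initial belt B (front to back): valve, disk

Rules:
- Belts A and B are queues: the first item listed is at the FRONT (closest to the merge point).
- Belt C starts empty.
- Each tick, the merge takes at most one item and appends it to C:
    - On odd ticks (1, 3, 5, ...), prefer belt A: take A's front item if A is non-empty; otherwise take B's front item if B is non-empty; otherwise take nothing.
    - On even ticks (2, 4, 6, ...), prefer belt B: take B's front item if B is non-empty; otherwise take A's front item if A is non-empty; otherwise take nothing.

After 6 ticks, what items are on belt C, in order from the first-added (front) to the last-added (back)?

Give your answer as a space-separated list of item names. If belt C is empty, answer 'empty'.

Tick 1: prefer A, take orb from A; A=[urn,reel,keg] B=[valve,disk] C=[orb]
Tick 2: prefer B, take valve from B; A=[urn,reel,keg] B=[disk] C=[orb,valve]
Tick 3: prefer A, take urn from A; A=[reel,keg] B=[disk] C=[orb,valve,urn]
Tick 4: prefer B, take disk from B; A=[reel,keg] B=[-] C=[orb,valve,urn,disk]
Tick 5: prefer A, take reel from A; A=[keg] B=[-] C=[orb,valve,urn,disk,reel]
Tick 6: prefer B, take keg from A; A=[-] B=[-] C=[orb,valve,urn,disk,reel,keg]

Answer: orb valve urn disk reel keg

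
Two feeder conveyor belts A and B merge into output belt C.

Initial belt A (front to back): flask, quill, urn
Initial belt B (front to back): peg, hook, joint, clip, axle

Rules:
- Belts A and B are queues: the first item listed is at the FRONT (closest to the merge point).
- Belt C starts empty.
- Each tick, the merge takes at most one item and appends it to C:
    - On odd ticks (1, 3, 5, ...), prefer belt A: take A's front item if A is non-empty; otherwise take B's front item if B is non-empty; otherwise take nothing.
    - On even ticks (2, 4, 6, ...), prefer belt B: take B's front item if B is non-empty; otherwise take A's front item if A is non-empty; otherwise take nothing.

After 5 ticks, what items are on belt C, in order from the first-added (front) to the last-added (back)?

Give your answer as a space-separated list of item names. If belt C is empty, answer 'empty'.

Answer: flask peg quill hook urn

Derivation:
Tick 1: prefer A, take flask from A; A=[quill,urn] B=[peg,hook,joint,clip,axle] C=[flask]
Tick 2: prefer B, take peg from B; A=[quill,urn] B=[hook,joint,clip,axle] C=[flask,peg]
Tick 3: prefer A, take quill from A; A=[urn] B=[hook,joint,clip,axle] C=[flask,peg,quill]
Tick 4: prefer B, take hook from B; A=[urn] B=[joint,clip,axle] C=[flask,peg,quill,hook]
Tick 5: prefer A, take urn from A; A=[-] B=[joint,clip,axle] C=[flask,peg,quill,hook,urn]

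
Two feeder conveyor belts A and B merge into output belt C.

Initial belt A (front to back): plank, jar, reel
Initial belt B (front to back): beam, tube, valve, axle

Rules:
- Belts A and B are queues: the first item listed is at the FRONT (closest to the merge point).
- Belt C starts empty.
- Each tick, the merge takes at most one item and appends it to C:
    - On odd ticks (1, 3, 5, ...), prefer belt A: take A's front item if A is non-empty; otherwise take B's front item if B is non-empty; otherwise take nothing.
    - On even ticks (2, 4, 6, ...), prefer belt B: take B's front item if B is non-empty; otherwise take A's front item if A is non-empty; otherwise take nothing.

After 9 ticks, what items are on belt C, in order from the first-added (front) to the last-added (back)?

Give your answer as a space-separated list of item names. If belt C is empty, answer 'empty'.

Answer: plank beam jar tube reel valve axle

Derivation:
Tick 1: prefer A, take plank from A; A=[jar,reel] B=[beam,tube,valve,axle] C=[plank]
Tick 2: prefer B, take beam from B; A=[jar,reel] B=[tube,valve,axle] C=[plank,beam]
Tick 3: prefer A, take jar from A; A=[reel] B=[tube,valve,axle] C=[plank,beam,jar]
Tick 4: prefer B, take tube from B; A=[reel] B=[valve,axle] C=[plank,beam,jar,tube]
Tick 5: prefer A, take reel from A; A=[-] B=[valve,axle] C=[plank,beam,jar,tube,reel]
Tick 6: prefer B, take valve from B; A=[-] B=[axle] C=[plank,beam,jar,tube,reel,valve]
Tick 7: prefer A, take axle from B; A=[-] B=[-] C=[plank,beam,jar,tube,reel,valve,axle]
Tick 8: prefer B, both empty, nothing taken; A=[-] B=[-] C=[plank,beam,jar,tube,reel,valve,axle]
Tick 9: prefer A, both empty, nothing taken; A=[-] B=[-] C=[plank,beam,jar,tube,reel,valve,axle]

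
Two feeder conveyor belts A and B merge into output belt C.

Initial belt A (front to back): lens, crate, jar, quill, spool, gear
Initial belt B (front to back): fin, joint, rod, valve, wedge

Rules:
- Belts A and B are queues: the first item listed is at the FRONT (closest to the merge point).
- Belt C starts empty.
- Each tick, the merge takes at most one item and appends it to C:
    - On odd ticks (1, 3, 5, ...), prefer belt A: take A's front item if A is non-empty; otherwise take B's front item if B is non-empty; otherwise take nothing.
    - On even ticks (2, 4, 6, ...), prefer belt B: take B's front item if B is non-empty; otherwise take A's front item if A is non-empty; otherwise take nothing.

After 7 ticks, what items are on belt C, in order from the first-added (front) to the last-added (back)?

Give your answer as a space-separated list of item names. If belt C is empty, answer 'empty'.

Answer: lens fin crate joint jar rod quill

Derivation:
Tick 1: prefer A, take lens from A; A=[crate,jar,quill,spool,gear] B=[fin,joint,rod,valve,wedge] C=[lens]
Tick 2: prefer B, take fin from B; A=[crate,jar,quill,spool,gear] B=[joint,rod,valve,wedge] C=[lens,fin]
Tick 3: prefer A, take crate from A; A=[jar,quill,spool,gear] B=[joint,rod,valve,wedge] C=[lens,fin,crate]
Tick 4: prefer B, take joint from B; A=[jar,quill,spool,gear] B=[rod,valve,wedge] C=[lens,fin,crate,joint]
Tick 5: prefer A, take jar from A; A=[quill,spool,gear] B=[rod,valve,wedge] C=[lens,fin,crate,joint,jar]
Tick 6: prefer B, take rod from B; A=[quill,spool,gear] B=[valve,wedge] C=[lens,fin,crate,joint,jar,rod]
Tick 7: prefer A, take quill from A; A=[spool,gear] B=[valve,wedge] C=[lens,fin,crate,joint,jar,rod,quill]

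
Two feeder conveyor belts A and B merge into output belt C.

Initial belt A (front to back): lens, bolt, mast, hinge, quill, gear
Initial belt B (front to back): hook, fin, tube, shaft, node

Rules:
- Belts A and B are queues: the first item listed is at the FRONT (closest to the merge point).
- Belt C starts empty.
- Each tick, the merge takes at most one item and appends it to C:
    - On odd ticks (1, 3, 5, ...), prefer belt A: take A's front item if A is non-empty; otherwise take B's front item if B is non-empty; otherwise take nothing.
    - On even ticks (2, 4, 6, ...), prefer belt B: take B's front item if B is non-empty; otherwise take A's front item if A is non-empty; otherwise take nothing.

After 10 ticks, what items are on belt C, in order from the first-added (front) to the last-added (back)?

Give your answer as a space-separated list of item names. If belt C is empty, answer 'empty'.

Tick 1: prefer A, take lens from A; A=[bolt,mast,hinge,quill,gear] B=[hook,fin,tube,shaft,node] C=[lens]
Tick 2: prefer B, take hook from B; A=[bolt,mast,hinge,quill,gear] B=[fin,tube,shaft,node] C=[lens,hook]
Tick 3: prefer A, take bolt from A; A=[mast,hinge,quill,gear] B=[fin,tube,shaft,node] C=[lens,hook,bolt]
Tick 4: prefer B, take fin from B; A=[mast,hinge,quill,gear] B=[tube,shaft,node] C=[lens,hook,bolt,fin]
Tick 5: prefer A, take mast from A; A=[hinge,quill,gear] B=[tube,shaft,node] C=[lens,hook,bolt,fin,mast]
Tick 6: prefer B, take tube from B; A=[hinge,quill,gear] B=[shaft,node] C=[lens,hook,bolt,fin,mast,tube]
Tick 7: prefer A, take hinge from A; A=[quill,gear] B=[shaft,node] C=[lens,hook,bolt,fin,mast,tube,hinge]
Tick 8: prefer B, take shaft from B; A=[quill,gear] B=[node] C=[lens,hook,bolt,fin,mast,tube,hinge,shaft]
Tick 9: prefer A, take quill from A; A=[gear] B=[node] C=[lens,hook,bolt,fin,mast,tube,hinge,shaft,quill]
Tick 10: prefer B, take node from B; A=[gear] B=[-] C=[lens,hook,bolt,fin,mast,tube,hinge,shaft,quill,node]

Answer: lens hook bolt fin mast tube hinge shaft quill node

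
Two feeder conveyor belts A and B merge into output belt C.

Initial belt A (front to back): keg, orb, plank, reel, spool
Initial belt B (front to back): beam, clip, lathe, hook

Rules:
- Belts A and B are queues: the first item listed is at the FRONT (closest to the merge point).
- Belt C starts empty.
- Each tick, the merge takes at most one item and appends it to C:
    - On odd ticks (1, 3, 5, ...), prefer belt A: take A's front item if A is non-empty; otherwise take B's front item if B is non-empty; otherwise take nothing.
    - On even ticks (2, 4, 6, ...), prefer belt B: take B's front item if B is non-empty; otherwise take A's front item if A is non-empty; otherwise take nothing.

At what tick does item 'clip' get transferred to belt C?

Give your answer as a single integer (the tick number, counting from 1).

Answer: 4

Derivation:
Tick 1: prefer A, take keg from A; A=[orb,plank,reel,spool] B=[beam,clip,lathe,hook] C=[keg]
Tick 2: prefer B, take beam from B; A=[orb,plank,reel,spool] B=[clip,lathe,hook] C=[keg,beam]
Tick 3: prefer A, take orb from A; A=[plank,reel,spool] B=[clip,lathe,hook] C=[keg,beam,orb]
Tick 4: prefer B, take clip from B; A=[plank,reel,spool] B=[lathe,hook] C=[keg,beam,orb,clip]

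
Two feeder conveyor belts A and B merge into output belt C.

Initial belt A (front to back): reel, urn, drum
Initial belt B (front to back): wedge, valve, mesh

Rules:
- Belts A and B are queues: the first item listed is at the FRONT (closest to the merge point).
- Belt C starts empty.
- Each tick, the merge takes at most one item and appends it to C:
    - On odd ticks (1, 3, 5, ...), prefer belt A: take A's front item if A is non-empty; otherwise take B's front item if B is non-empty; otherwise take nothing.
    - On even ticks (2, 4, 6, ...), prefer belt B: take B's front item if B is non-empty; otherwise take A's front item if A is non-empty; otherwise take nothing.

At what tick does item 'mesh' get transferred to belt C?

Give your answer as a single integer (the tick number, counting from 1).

Tick 1: prefer A, take reel from A; A=[urn,drum] B=[wedge,valve,mesh] C=[reel]
Tick 2: prefer B, take wedge from B; A=[urn,drum] B=[valve,mesh] C=[reel,wedge]
Tick 3: prefer A, take urn from A; A=[drum] B=[valve,mesh] C=[reel,wedge,urn]
Tick 4: prefer B, take valve from B; A=[drum] B=[mesh] C=[reel,wedge,urn,valve]
Tick 5: prefer A, take drum from A; A=[-] B=[mesh] C=[reel,wedge,urn,valve,drum]
Tick 6: prefer B, take mesh from B; A=[-] B=[-] C=[reel,wedge,urn,valve,drum,mesh]

Answer: 6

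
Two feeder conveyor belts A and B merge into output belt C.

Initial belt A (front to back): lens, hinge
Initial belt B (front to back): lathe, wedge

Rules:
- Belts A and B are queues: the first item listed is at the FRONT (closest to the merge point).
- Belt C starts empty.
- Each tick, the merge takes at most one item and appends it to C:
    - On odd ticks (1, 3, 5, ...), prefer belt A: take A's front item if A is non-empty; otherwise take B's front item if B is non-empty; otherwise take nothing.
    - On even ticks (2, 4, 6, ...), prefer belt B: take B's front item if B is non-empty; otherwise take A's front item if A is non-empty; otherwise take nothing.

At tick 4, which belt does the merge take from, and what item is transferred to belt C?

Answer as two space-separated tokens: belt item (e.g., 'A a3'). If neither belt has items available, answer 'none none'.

Tick 1: prefer A, take lens from A; A=[hinge] B=[lathe,wedge] C=[lens]
Tick 2: prefer B, take lathe from B; A=[hinge] B=[wedge] C=[lens,lathe]
Tick 3: prefer A, take hinge from A; A=[-] B=[wedge] C=[lens,lathe,hinge]
Tick 4: prefer B, take wedge from B; A=[-] B=[-] C=[lens,lathe,hinge,wedge]

Answer: B wedge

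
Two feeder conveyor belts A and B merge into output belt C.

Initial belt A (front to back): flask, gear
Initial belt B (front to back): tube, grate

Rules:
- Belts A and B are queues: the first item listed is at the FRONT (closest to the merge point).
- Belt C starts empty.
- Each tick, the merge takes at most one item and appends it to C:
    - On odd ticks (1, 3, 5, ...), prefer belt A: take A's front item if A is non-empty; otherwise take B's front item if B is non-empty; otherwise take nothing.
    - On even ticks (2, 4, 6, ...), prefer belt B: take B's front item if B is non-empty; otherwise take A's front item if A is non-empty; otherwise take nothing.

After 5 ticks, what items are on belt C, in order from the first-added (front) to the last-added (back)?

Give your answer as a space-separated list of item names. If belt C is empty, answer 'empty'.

Answer: flask tube gear grate

Derivation:
Tick 1: prefer A, take flask from A; A=[gear] B=[tube,grate] C=[flask]
Tick 2: prefer B, take tube from B; A=[gear] B=[grate] C=[flask,tube]
Tick 3: prefer A, take gear from A; A=[-] B=[grate] C=[flask,tube,gear]
Tick 4: prefer B, take grate from B; A=[-] B=[-] C=[flask,tube,gear,grate]
Tick 5: prefer A, both empty, nothing taken; A=[-] B=[-] C=[flask,tube,gear,grate]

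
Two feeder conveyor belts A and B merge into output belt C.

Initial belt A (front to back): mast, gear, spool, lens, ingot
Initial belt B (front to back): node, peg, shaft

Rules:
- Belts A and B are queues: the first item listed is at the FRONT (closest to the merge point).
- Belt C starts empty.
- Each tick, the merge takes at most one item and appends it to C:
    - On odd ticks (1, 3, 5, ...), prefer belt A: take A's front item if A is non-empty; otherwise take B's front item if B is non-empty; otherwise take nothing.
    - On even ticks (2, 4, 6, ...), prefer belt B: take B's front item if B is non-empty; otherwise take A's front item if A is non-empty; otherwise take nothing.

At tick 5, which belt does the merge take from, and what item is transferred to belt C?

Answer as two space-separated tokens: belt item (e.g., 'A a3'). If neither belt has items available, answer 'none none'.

Tick 1: prefer A, take mast from A; A=[gear,spool,lens,ingot] B=[node,peg,shaft] C=[mast]
Tick 2: prefer B, take node from B; A=[gear,spool,lens,ingot] B=[peg,shaft] C=[mast,node]
Tick 3: prefer A, take gear from A; A=[spool,lens,ingot] B=[peg,shaft] C=[mast,node,gear]
Tick 4: prefer B, take peg from B; A=[spool,lens,ingot] B=[shaft] C=[mast,node,gear,peg]
Tick 5: prefer A, take spool from A; A=[lens,ingot] B=[shaft] C=[mast,node,gear,peg,spool]

Answer: A spool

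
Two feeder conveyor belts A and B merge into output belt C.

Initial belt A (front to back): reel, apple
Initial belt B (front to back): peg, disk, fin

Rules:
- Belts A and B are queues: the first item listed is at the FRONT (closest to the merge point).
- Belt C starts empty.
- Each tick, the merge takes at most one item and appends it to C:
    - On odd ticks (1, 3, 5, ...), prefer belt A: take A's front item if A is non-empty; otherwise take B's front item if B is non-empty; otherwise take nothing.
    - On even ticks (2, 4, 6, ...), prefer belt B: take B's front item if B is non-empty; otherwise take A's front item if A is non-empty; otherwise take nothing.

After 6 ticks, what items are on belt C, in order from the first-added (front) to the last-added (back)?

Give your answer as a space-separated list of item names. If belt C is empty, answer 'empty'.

Tick 1: prefer A, take reel from A; A=[apple] B=[peg,disk,fin] C=[reel]
Tick 2: prefer B, take peg from B; A=[apple] B=[disk,fin] C=[reel,peg]
Tick 3: prefer A, take apple from A; A=[-] B=[disk,fin] C=[reel,peg,apple]
Tick 4: prefer B, take disk from B; A=[-] B=[fin] C=[reel,peg,apple,disk]
Tick 5: prefer A, take fin from B; A=[-] B=[-] C=[reel,peg,apple,disk,fin]
Tick 6: prefer B, both empty, nothing taken; A=[-] B=[-] C=[reel,peg,apple,disk,fin]

Answer: reel peg apple disk fin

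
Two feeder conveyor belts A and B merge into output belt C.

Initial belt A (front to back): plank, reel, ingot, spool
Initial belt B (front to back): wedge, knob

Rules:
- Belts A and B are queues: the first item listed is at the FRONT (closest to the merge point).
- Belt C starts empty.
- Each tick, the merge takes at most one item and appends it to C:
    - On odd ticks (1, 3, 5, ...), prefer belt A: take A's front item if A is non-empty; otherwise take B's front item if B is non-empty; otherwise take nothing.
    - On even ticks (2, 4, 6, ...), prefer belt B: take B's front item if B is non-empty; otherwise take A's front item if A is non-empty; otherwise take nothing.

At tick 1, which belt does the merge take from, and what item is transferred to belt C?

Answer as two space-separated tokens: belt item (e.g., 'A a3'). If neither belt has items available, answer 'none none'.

Tick 1: prefer A, take plank from A; A=[reel,ingot,spool] B=[wedge,knob] C=[plank]

Answer: A plank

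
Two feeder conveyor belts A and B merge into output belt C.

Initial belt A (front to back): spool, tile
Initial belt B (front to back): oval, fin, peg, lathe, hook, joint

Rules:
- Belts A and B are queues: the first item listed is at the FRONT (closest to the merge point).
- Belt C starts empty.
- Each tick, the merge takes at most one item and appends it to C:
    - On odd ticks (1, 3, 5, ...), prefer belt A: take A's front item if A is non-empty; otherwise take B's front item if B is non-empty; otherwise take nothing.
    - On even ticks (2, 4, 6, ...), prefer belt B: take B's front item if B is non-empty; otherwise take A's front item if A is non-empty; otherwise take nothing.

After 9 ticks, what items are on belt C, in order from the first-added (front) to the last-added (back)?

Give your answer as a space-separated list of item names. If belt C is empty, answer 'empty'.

Tick 1: prefer A, take spool from A; A=[tile] B=[oval,fin,peg,lathe,hook,joint] C=[spool]
Tick 2: prefer B, take oval from B; A=[tile] B=[fin,peg,lathe,hook,joint] C=[spool,oval]
Tick 3: prefer A, take tile from A; A=[-] B=[fin,peg,lathe,hook,joint] C=[spool,oval,tile]
Tick 4: prefer B, take fin from B; A=[-] B=[peg,lathe,hook,joint] C=[spool,oval,tile,fin]
Tick 5: prefer A, take peg from B; A=[-] B=[lathe,hook,joint] C=[spool,oval,tile,fin,peg]
Tick 6: prefer B, take lathe from B; A=[-] B=[hook,joint] C=[spool,oval,tile,fin,peg,lathe]
Tick 7: prefer A, take hook from B; A=[-] B=[joint] C=[spool,oval,tile,fin,peg,lathe,hook]
Tick 8: prefer B, take joint from B; A=[-] B=[-] C=[spool,oval,tile,fin,peg,lathe,hook,joint]
Tick 9: prefer A, both empty, nothing taken; A=[-] B=[-] C=[spool,oval,tile,fin,peg,lathe,hook,joint]

Answer: spool oval tile fin peg lathe hook joint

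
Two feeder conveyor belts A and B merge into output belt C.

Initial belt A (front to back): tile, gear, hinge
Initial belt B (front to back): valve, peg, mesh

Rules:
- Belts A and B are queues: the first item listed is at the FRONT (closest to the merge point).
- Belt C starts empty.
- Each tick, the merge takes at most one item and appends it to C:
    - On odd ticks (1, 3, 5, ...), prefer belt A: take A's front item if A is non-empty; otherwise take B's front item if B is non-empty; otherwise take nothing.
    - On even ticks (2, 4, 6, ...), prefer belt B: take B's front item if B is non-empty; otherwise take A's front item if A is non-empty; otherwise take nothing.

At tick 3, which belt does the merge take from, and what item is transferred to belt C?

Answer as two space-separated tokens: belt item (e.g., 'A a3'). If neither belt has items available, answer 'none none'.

Tick 1: prefer A, take tile from A; A=[gear,hinge] B=[valve,peg,mesh] C=[tile]
Tick 2: prefer B, take valve from B; A=[gear,hinge] B=[peg,mesh] C=[tile,valve]
Tick 3: prefer A, take gear from A; A=[hinge] B=[peg,mesh] C=[tile,valve,gear]

Answer: A gear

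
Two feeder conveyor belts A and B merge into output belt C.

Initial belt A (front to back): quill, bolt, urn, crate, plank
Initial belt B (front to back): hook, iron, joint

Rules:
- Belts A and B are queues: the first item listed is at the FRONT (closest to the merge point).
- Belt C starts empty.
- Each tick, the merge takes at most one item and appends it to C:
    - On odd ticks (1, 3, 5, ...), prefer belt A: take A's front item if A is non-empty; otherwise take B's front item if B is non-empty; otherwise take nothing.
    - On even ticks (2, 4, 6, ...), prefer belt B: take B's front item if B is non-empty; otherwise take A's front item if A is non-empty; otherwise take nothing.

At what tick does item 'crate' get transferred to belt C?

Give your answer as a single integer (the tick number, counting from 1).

Tick 1: prefer A, take quill from A; A=[bolt,urn,crate,plank] B=[hook,iron,joint] C=[quill]
Tick 2: prefer B, take hook from B; A=[bolt,urn,crate,plank] B=[iron,joint] C=[quill,hook]
Tick 3: prefer A, take bolt from A; A=[urn,crate,plank] B=[iron,joint] C=[quill,hook,bolt]
Tick 4: prefer B, take iron from B; A=[urn,crate,plank] B=[joint] C=[quill,hook,bolt,iron]
Tick 5: prefer A, take urn from A; A=[crate,plank] B=[joint] C=[quill,hook,bolt,iron,urn]
Tick 6: prefer B, take joint from B; A=[crate,plank] B=[-] C=[quill,hook,bolt,iron,urn,joint]
Tick 7: prefer A, take crate from A; A=[plank] B=[-] C=[quill,hook,bolt,iron,urn,joint,crate]

Answer: 7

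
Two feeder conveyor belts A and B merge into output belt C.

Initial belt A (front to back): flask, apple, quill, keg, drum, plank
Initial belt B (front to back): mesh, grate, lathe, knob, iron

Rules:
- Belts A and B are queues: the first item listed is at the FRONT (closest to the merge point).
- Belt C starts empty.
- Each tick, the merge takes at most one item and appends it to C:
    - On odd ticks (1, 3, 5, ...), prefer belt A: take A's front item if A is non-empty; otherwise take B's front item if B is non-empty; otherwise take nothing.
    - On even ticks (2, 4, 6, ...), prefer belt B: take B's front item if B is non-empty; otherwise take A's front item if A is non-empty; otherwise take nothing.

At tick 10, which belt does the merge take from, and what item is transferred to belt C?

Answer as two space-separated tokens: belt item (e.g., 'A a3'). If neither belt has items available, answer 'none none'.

Answer: B iron

Derivation:
Tick 1: prefer A, take flask from A; A=[apple,quill,keg,drum,plank] B=[mesh,grate,lathe,knob,iron] C=[flask]
Tick 2: prefer B, take mesh from B; A=[apple,quill,keg,drum,plank] B=[grate,lathe,knob,iron] C=[flask,mesh]
Tick 3: prefer A, take apple from A; A=[quill,keg,drum,plank] B=[grate,lathe,knob,iron] C=[flask,mesh,apple]
Tick 4: prefer B, take grate from B; A=[quill,keg,drum,plank] B=[lathe,knob,iron] C=[flask,mesh,apple,grate]
Tick 5: prefer A, take quill from A; A=[keg,drum,plank] B=[lathe,knob,iron] C=[flask,mesh,apple,grate,quill]
Tick 6: prefer B, take lathe from B; A=[keg,drum,plank] B=[knob,iron] C=[flask,mesh,apple,grate,quill,lathe]
Tick 7: prefer A, take keg from A; A=[drum,plank] B=[knob,iron] C=[flask,mesh,apple,grate,quill,lathe,keg]
Tick 8: prefer B, take knob from B; A=[drum,plank] B=[iron] C=[flask,mesh,apple,grate,quill,lathe,keg,knob]
Tick 9: prefer A, take drum from A; A=[plank] B=[iron] C=[flask,mesh,apple,grate,quill,lathe,keg,knob,drum]
Tick 10: prefer B, take iron from B; A=[plank] B=[-] C=[flask,mesh,apple,grate,quill,lathe,keg,knob,drum,iron]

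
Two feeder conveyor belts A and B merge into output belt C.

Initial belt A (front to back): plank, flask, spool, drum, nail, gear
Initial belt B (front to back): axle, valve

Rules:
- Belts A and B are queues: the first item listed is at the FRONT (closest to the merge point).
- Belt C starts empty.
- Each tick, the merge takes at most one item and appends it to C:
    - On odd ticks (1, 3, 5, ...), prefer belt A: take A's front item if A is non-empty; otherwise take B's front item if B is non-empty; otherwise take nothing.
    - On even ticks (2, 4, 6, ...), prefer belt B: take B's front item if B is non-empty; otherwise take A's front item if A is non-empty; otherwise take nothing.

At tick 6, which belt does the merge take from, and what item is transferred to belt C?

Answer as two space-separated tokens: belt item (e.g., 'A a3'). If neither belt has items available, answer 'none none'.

Tick 1: prefer A, take plank from A; A=[flask,spool,drum,nail,gear] B=[axle,valve] C=[plank]
Tick 2: prefer B, take axle from B; A=[flask,spool,drum,nail,gear] B=[valve] C=[plank,axle]
Tick 3: prefer A, take flask from A; A=[spool,drum,nail,gear] B=[valve] C=[plank,axle,flask]
Tick 4: prefer B, take valve from B; A=[spool,drum,nail,gear] B=[-] C=[plank,axle,flask,valve]
Tick 5: prefer A, take spool from A; A=[drum,nail,gear] B=[-] C=[plank,axle,flask,valve,spool]
Tick 6: prefer B, take drum from A; A=[nail,gear] B=[-] C=[plank,axle,flask,valve,spool,drum]

Answer: A drum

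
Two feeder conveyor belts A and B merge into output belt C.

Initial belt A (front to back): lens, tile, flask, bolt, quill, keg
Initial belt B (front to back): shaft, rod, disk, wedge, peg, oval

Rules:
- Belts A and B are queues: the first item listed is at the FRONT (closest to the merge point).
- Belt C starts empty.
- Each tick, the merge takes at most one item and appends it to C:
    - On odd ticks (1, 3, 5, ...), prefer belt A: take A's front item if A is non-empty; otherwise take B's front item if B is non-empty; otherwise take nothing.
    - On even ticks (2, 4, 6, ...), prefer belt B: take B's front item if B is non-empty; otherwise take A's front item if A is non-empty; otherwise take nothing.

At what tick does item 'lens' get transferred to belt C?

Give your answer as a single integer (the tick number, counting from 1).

Tick 1: prefer A, take lens from A; A=[tile,flask,bolt,quill,keg] B=[shaft,rod,disk,wedge,peg,oval] C=[lens]

Answer: 1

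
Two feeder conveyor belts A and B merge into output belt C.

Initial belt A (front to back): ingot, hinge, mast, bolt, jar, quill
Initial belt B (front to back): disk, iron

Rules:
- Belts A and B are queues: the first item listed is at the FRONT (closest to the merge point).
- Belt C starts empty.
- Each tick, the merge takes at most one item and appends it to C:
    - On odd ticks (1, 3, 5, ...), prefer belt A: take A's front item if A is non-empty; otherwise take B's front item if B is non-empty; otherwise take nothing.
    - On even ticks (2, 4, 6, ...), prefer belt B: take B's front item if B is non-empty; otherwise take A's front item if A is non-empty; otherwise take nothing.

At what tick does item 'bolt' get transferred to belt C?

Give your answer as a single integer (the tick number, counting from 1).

Tick 1: prefer A, take ingot from A; A=[hinge,mast,bolt,jar,quill] B=[disk,iron] C=[ingot]
Tick 2: prefer B, take disk from B; A=[hinge,mast,bolt,jar,quill] B=[iron] C=[ingot,disk]
Tick 3: prefer A, take hinge from A; A=[mast,bolt,jar,quill] B=[iron] C=[ingot,disk,hinge]
Tick 4: prefer B, take iron from B; A=[mast,bolt,jar,quill] B=[-] C=[ingot,disk,hinge,iron]
Tick 5: prefer A, take mast from A; A=[bolt,jar,quill] B=[-] C=[ingot,disk,hinge,iron,mast]
Tick 6: prefer B, take bolt from A; A=[jar,quill] B=[-] C=[ingot,disk,hinge,iron,mast,bolt]

Answer: 6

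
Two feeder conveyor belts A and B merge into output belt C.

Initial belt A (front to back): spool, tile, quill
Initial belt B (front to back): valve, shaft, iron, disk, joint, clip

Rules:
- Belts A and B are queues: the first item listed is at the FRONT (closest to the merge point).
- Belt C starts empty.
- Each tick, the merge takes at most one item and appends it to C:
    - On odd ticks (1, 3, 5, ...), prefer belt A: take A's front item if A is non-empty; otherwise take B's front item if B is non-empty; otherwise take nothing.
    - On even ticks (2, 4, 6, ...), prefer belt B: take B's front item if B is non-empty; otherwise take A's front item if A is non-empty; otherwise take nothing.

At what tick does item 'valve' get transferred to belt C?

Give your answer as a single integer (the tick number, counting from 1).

Answer: 2

Derivation:
Tick 1: prefer A, take spool from A; A=[tile,quill] B=[valve,shaft,iron,disk,joint,clip] C=[spool]
Tick 2: prefer B, take valve from B; A=[tile,quill] B=[shaft,iron,disk,joint,clip] C=[spool,valve]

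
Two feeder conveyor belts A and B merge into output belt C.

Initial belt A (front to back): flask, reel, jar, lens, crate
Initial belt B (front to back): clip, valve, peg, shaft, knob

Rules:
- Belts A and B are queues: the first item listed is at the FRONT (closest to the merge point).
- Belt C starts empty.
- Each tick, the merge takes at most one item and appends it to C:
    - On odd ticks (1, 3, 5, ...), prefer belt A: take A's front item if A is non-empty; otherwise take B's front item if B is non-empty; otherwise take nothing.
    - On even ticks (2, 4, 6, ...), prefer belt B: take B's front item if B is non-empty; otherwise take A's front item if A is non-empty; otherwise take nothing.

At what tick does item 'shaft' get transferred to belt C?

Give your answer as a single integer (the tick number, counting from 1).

Tick 1: prefer A, take flask from A; A=[reel,jar,lens,crate] B=[clip,valve,peg,shaft,knob] C=[flask]
Tick 2: prefer B, take clip from B; A=[reel,jar,lens,crate] B=[valve,peg,shaft,knob] C=[flask,clip]
Tick 3: prefer A, take reel from A; A=[jar,lens,crate] B=[valve,peg,shaft,knob] C=[flask,clip,reel]
Tick 4: prefer B, take valve from B; A=[jar,lens,crate] B=[peg,shaft,knob] C=[flask,clip,reel,valve]
Tick 5: prefer A, take jar from A; A=[lens,crate] B=[peg,shaft,knob] C=[flask,clip,reel,valve,jar]
Tick 6: prefer B, take peg from B; A=[lens,crate] B=[shaft,knob] C=[flask,clip,reel,valve,jar,peg]
Tick 7: prefer A, take lens from A; A=[crate] B=[shaft,knob] C=[flask,clip,reel,valve,jar,peg,lens]
Tick 8: prefer B, take shaft from B; A=[crate] B=[knob] C=[flask,clip,reel,valve,jar,peg,lens,shaft]

Answer: 8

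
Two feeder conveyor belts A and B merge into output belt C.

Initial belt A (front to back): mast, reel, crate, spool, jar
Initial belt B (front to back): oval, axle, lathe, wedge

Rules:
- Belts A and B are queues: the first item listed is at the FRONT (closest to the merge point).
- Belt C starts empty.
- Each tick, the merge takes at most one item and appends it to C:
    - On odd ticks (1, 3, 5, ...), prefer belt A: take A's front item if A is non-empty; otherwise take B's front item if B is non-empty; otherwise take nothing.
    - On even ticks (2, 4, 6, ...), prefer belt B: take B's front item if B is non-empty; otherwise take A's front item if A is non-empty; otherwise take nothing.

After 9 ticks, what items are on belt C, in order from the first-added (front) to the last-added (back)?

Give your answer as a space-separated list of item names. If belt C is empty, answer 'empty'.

Answer: mast oval reel axle crate lathe spool wedge jar

Derivation:
Tick 1: prefer A, take mast from A; A=[reel,crate,spool,jar] B=[oval,axle,lathe,wedge] C=[mast]
Tick 2: prefer B, take oval from B; A=[reel,crate,spool,jar] B=[axle,lathe,wedge] C=[mast,oval]
Tick 3: prefer A, take reel from A; A=[crate,spool,jar] B=[axle,lathe,wedge] C=[mast,oval,reel]
Tick 4: prefer B, take axle from B; A=[crate,spool,jar] B=[lathe,wedge] C=[mast,oval,reel,axle]
Tick 5: prefer A, take crate from A; A=[spool,jar] B=[lathe,wedge] C=[mast,oval,reel,axle,crate]
Tick 6: prefer B, take lathe from B; A=[spool,jar] B=[wedge] C=[mast,oval,reel,axle,crate,lathe]
Tick 7: prefer A, take spool from A; A=[jar] B=[wedge] C=[mast,oval,reel,axle,crate,lathe,spool]
Tick 8: prefer B, take wedge from B; A=[jar] B=[-] C=[mast,oval,reel,axle,crate,lathe,spool,wedge]
Tick 9: prefer A, take jar from A; A=[-] B=[-] C=[mast,oval,reel,axle,crate,lathe,spool,wedge,jar]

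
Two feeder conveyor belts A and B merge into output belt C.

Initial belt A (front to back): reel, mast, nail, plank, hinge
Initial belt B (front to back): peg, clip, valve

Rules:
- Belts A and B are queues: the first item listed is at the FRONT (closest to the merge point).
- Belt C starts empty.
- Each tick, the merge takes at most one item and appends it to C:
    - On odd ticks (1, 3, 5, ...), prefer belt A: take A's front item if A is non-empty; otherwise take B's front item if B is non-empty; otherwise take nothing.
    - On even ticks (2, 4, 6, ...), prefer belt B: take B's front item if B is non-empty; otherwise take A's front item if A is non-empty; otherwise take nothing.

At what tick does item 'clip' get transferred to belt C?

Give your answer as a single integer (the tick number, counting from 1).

Answer: 4

Derivation:
Tick 1: prefer A, take reel from A; A=[mast,nail,plank,hinge] B=[peg,clip,valve] C=[reel]
Tick 2: prefer B, take peg from B; A=[mast,nail,plank,hinge] B=[clip,valve] C=[reel,peg]
Tick 3: prefer A, take mast from A; A=[nail,plank,hinge] B=[clip,valve] C=[reel,peg,mast]
Tick 4: prefer B, take clip from B; A=[nail,plank,hinge] B=[valve] C=[reel,peg,mast,clip]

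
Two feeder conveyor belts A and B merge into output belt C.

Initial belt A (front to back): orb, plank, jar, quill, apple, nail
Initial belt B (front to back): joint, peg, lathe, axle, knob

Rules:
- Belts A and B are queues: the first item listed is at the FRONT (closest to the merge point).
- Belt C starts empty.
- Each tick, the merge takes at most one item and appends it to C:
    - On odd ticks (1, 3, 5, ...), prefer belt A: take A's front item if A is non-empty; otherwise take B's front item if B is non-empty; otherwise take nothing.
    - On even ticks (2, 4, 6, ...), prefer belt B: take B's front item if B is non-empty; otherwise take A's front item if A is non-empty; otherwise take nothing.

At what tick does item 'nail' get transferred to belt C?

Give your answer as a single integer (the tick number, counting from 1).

Answer: 11

Derivation:
Tick 1: prefer A, take orb from A; A=[plank,jar,quill,apple,nail] B=[joint,peg,lathe,axle,knob] C=[orb]
Tick 2: prefer B, take joint from B; A=[plank,jar,quill,apple,nail] B=[peg,lathe,axle,knob] C=[orb,joint]
Tick 3: prefer A, take plank from A; A=[jar,quill,apple,nail] B=[peg,lathe,axle,knob] C=[orb,joint,plank]
Tick 4: prefer B, take peg from B; A=[jar,quill,apple,nail] B=[lathe,axle,knob] C=[orb,joint,plank,peg]
Tick 5: prefer A, take jar from A; A=[quill,apple,nail] B=[lathe,axle,knob] C=[orb,joint,plank,peg,jar]
Tick 6: prefer B, take lathe from B; A=[quill,apple,nail] B=[axle,knob] C=[orb,joint,plank,peg,jar,lathe]
Tick 7: prefer A, take quill from A; A=[apple,nail] B=[axle,knob] C=[orb,joint,plank,peg,jar,lathe,quill]
Tick 8: prefer B, take axle from B; A=[apple,nail] B=[knob] C=[orb,joint,plank,peg,jar,lathe,quill,axle]
Tick 9: prefer A, take apple from A; A=[nail] B=[knob] C=[orb,joint,plank,peg,jar,lathe,quill,axle,apple]
Tick 10: prefer B, take knob from B; A=[nail] B=[-] C=[orb,joint,plank,peg,jar,lathe,quill,axle,apple,knob]
Tick 11: prefer A, take nail from A; A=[-] B=[-] C=[orb,joint,plank,peg,jar,lathe,quill,axle,apple,knob,nail]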